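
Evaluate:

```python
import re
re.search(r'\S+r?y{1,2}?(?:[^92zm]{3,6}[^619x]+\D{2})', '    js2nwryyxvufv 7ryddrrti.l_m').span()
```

This matches one or more of a non-whitespace character, then optionally a literal 'r', then 1 to 2 of the literal 'y' (lazy); then 3 to 6 of any character except [92zm], then one or more of any character except [619x], then exactly 2 of a non-digit (non-capturing group).
`re.search` tries every starting position until one works.
The match spans [4:31] → 'js2nwryyxvufv 7ryddrrti.l_m'.

(4, 31)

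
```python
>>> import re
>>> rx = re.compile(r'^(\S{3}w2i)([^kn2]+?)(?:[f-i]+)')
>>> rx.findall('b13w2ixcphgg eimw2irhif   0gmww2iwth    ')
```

[('b13w2i', 'xcp')]

The `?` after the quantifier makes it lazy — it takes as little as possible before letting the rest of the pattern try.
With 2 capturing groups, `findall` returns a 2-tuple per match.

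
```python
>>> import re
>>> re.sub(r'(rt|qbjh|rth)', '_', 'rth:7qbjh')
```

'_h:7_'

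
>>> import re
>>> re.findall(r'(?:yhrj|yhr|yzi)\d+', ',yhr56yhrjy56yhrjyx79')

['yhr56']

`findall` yields the raw match text (1 of them) because the pattern has no groups.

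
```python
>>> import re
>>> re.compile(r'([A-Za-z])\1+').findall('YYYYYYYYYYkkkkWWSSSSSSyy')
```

['Y', 'k', 'W', 'S', 'y']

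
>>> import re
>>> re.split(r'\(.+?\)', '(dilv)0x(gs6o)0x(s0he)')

['', '0x', '0x', '']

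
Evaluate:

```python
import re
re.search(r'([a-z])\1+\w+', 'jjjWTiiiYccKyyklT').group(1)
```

'j'

The backreference `\1` re-matches whatever the first group consumed, character for character.
`re.search` tries every starting position until one works.
The match spans [0:17] → 'jjjWTiiiYccKyyklT'.
Captured: group 1 = 'j'.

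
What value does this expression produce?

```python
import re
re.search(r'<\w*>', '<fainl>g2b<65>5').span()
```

The match spans [0:7] → '<fainl>'.

(0, 7)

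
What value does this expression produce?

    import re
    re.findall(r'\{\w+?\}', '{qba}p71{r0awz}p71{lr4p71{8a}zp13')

Matches: at [0:5] → '{qba}'; at [8:15] → '{r0awz}'; at [25:29] → '{8a}'.
`findall` yields the raw match text (3 of them) because the pattern has no groups.

['{qba}', '{r0awz}', '{8a}']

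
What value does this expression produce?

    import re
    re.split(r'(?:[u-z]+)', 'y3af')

['', '3af']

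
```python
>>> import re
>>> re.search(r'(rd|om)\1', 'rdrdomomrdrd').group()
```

After group 1 captures some text, `\1` only succeeds where that same text appears again.
The match spans [0:4] → 'rdrd'.

'rdrd'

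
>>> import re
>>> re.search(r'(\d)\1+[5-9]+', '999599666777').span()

(0, 12)

A backreference is literal: `\1` must see the identical characters the first group matched.
The match spans [0:12] → '999599666777'.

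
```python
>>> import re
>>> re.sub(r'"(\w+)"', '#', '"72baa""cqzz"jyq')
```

'##jyq'

Each match is replaced by '#'.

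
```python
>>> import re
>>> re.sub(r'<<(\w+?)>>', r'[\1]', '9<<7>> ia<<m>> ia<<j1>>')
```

'9[7] ia[m] ia[j1]'

Each match is replaced using the text its own group 1 captured.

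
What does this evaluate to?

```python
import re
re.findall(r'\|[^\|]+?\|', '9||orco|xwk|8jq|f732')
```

['|orco|', '|8jq|']

Scanning left to right: at [2:8] → '|orco|'; at [11:16] → '|8jq|'.
With no groups in the pattern, `findall` gives back each whole match — 2 here.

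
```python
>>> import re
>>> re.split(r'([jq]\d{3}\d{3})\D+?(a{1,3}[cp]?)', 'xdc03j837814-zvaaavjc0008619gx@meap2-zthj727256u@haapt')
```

A non-greedy quantifier consumes as few characters as it can — just enough that the remainder of the pattern still matches from where it stops; whatever follows it matches normally.
With a capturing group present, the delimiter's captured portion is kept in the result list.

['xdc03', 'j837814', 'aaa', 'vjc0008619gx@meap2-zth', 'j727256', 'aap', 't']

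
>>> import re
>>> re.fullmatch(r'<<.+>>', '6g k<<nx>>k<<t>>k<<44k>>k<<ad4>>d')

None

`re.fullmatch` requires the pattern to consume the entire string.
Here the string isn't matched end-to-end, so the call returns None.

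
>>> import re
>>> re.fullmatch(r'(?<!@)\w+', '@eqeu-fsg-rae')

Because the assertion is negative and zero-width, positions next to the forbidden text are skipped.
For `fullmatch`, every character of the input must be accounted for by the pattern.
Here there's no way to consume every character, so the call returns None.

None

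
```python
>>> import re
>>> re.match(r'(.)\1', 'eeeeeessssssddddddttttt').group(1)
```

The match spans [0:2] → 'ee'.
Captured: group 1 = 'e'.

'e'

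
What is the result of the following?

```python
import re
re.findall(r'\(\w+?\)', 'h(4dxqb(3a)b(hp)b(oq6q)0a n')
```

Matches: at [7:11] → '(3a)'; at [12:16] → '(hp)'; at [17:23] → '(oq6q)'.
Since nothing is captured, `findall` lists the 3 matched substrings directly.

['(3a)', '(hp)', '(oq6q)']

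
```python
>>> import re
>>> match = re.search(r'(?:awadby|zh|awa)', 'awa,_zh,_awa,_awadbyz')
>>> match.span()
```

(0, 3)

`re.search` tries every starting position until one works.
The match spans [0:3] → 'awa'.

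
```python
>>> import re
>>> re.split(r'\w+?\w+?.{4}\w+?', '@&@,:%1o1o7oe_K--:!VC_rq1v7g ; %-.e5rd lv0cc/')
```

['@&@,:%', '', '', 'g ; %-.', '0cc/']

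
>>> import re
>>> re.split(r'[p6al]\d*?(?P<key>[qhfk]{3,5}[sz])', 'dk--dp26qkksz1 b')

Pattern: one of [p6al], then zero or more of a digit (lazy); then 3 to 5 of one of [qhfk], then one of [sz] (captured as 'key').
`re.split` interleaves the captured-group text with the surrounding fragments.

['dk--d', 'qkks', 'z1 b']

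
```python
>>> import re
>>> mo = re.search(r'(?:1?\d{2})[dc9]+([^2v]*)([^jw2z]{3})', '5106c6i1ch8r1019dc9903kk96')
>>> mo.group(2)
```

The match spans [1:26] → '106c6i1ch8r1019dc9903kk96'.
Captured: group 1 = '6i1ch8r1019dc9903k', group 2 = 'k96'.

'k96'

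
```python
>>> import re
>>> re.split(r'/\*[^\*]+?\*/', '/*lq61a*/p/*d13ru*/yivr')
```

Matches to split on: at [0:9] → '/*lq61a*/'; at [10:19] → '/*d13ru*/'.
The string is cut at each match, leaving 3 pieces.

['', 'p', 'yivr']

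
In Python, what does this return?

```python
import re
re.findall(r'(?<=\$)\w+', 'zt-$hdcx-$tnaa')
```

['hdcx', 'tnaa']

The positive lookaround only admits positions where the adjacent text matches; those characters stay outside the span.
No capturing groups, so `findall` returns the 2 full match strings.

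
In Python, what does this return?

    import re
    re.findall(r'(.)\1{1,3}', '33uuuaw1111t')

['3', 'u', '1']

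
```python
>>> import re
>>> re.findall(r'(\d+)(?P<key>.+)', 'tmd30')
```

This matches one or more of a digit (captured); then one or more of any character (captured as 'key').
Scanning left to right: at [3:5] match '30', groups = ('3', '0').
With 2 capturing groups, `findall` returns a 2-tuple per match.

[('3', '0')]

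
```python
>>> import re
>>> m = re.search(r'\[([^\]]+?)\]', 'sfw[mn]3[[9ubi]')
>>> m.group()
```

'[mn]'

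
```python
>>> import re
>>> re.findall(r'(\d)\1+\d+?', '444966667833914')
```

After group 1 captures some text, `\1` only succeeds where that same text appears again.
One capturing group, so `findall` returns just the captured substring from each match — 3 in all.

['4', '6', '3']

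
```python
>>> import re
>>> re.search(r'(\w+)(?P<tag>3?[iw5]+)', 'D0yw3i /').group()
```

'D0yw3i'

The pattern matches one or more of a word character (captured); then optionally a literal '3', then one or more of one of [iw5] (captured as 'tag').
`re.search` tries every starting position until one works.
The match spans [0:6] → 'D0yw3i'.
Captured: group 1 = 'D0yw3', group 2 = 'i'.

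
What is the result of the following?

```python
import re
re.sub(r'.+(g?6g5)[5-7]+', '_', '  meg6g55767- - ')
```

Each match is replaced by '_'.

'_- - '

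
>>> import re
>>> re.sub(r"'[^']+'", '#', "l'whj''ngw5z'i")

'l##i'

Every occurrence is swapped for '#'.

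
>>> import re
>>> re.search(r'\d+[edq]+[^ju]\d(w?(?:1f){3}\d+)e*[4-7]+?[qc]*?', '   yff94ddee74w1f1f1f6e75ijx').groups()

The match spans [6:24] → '94ddee74w1f1f1f6e7'.
Captured: group 1 = 'w1f1f1f6'.

('w1f1f1f6',)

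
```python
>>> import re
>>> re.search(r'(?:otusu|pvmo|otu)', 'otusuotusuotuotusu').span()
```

Branches in `(...|...)` are attempted left-to-right; the first branch that allows the whole pattern to succeed is taken.
Unlike `match`, `search` isn't anchored — it looks for the pattern anywhere in the string.
The match spans [0:5] → 'otusu'.

(0, 5)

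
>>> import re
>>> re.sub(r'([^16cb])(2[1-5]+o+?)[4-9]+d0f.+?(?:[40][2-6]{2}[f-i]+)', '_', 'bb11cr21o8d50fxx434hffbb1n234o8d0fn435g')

This matches any character except [16cb] (captured); then the literal '2', then one or more of a character in [1-5], then one or more of the literal 'o' (lazy) (captured); then one or more of a character in [4-9], then the literal 'd0f', then one or more of any character (lazy); then one of [40], then exactly 2 of a character in [2-6], then one or more of a character in [f-i] (non-capturing group).
Every occurrence is swapped for '_'.

'bb11cr21o8d50fxx434hffbb1_'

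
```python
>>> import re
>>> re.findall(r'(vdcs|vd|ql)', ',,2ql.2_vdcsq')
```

`|` is ordered: at each position the engine commits to the first alternative that works.
Walking the string: at [3:5] match 'ql', group 1 = 'ql'; at [8:12] match 'vdcs', group 1 = 'vdcs'.
`findall` collects group 1 from each match (2 total).

['ql', 'vdcs']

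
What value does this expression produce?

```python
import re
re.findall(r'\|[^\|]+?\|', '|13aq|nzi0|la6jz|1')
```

Scanning left to right: at [0:6] → '|13aq|'; at [10:17] → '|la6jz|'.
With no groups in the pattern, `findall` gives back each whole match — 2 here.

['|13aq|', '|la6jz|']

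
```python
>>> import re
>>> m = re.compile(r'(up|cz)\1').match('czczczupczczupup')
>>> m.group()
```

'czcz'

A backreference is literal: `\1` must see the identical characters the first group matched.
With `match`, the pattern is implicitly anchored at the beginning.
The match spans [0:4] → 'czcz'.
Captured: group 1 = 'cz'.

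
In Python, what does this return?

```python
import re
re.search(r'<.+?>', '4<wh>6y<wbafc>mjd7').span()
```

(1, 5)

Lazy quantifiers expand one character at a time until the remainder of the pattern can match.
`re.search` scans for the first position where the pattern succeeds.
The match spans [1:5] → '<wh>'.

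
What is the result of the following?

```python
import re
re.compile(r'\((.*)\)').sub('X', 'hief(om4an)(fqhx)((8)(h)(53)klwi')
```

'hiefXklwi'

Each match is replaced by 'X'.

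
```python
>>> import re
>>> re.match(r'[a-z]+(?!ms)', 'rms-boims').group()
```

A negative assertion filters positions out without eating any characters.
`re.match` won't scan ahead — the pattern has to work from the very first character.
The match spans [0:3] → 'rms'.

'rms'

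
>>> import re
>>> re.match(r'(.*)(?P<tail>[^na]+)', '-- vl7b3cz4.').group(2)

'.'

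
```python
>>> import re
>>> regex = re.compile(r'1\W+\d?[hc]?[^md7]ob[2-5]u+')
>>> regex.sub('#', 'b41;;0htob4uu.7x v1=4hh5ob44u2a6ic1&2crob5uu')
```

'b4#.7x v1=4hh5ob44u2a6ic#'

This matches the literal '1', then one or more of a non-word character, then optionally a digit; then optionally one of [hc], then any character except [md7]; then the literal 'ob', then a character in [2-5], then one or more of a literal 'u'.
Matches: at [2:13] → '1;;0htob4uu'; at [34:44] → '1&2crob5uu'.
Each match is replaced by '#'.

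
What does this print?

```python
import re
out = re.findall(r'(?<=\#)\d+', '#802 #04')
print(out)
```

['802', '04']

The positive lookaround only admits positions where the adjacent text matches; those characters stay outside the span.
Matches: at [1:4] → '802'; at [6:8] → '04'.
No capturing groups, so `findall` returns the 2 full match strings.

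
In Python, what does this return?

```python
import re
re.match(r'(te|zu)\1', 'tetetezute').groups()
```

The match spans [0:4] → 'tete'.
Captured: group 1 = 'te'.

('te',)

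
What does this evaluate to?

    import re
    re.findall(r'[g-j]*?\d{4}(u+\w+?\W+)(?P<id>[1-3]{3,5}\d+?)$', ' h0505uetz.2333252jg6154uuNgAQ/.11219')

[('uuNgAQ/.', '11219')]

Multiple groups make `findall` return tuples — one 2-tuple for the one match.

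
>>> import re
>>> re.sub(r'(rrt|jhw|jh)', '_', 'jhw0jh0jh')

'_0_0_'

The regex engine tests alternatives in the order written; an earlier branch that matches wins even if a later one would match more.
Each match is replaced by '_'.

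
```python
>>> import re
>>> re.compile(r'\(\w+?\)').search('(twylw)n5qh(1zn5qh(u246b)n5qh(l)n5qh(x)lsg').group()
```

The match spans [0:7] → '(twylw)'.

'(twylw)'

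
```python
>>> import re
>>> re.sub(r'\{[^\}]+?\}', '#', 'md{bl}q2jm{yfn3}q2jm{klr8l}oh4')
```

'md#q2jm#q2jm#oh4'

Every occurrence is swapped for '#'.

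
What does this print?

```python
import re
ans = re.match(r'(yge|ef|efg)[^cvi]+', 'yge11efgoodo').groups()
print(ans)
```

('yge',)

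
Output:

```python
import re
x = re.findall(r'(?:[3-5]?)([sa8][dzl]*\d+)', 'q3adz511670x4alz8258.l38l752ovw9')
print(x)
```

['adz511670', 'alz8258', '8l752']

The pattern matches optionally a character in [3-5] (non-capturing group); then one of [sa8], then zero or more of one of [dzl], then one or more of a digit (captured).
Scanning left to right: at [1:11] match '3adz511670', group 1 = 'adz511670'; at [12:20] match '4alz8258', group 1 = 'alz8258'; at [22:28] match '38l752', group 1 = '8l752'.
With a single group, `findall` returns only what that group captured — 3 items.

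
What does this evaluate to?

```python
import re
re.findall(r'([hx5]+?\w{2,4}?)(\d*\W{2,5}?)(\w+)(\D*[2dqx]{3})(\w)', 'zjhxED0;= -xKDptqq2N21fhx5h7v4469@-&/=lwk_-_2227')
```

[('hxED', '0;= -', 'xKDptqq2N21fhx5h7v4469', '@-&/=lwk_-_222', '7')]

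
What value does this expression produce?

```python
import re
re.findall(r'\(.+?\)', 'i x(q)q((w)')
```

['(q)', '((w)']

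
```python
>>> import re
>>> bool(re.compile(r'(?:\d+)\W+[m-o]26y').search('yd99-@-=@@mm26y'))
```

False

Here the pattern never matches, so the call returns None, and `bool(None)` is False.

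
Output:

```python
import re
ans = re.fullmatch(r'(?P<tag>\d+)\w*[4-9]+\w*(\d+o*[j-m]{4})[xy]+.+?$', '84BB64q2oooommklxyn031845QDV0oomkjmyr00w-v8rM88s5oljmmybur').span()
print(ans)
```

(0, 58)

Pattern: one or more of a digit (captured as 'tag'); then zero or more of a word character, then one or more of a character in [4-9], then zero or more of a word character; then one or more of a digit, then zero or more of the literal 'o', then exactly 4 of a character in [j-m] (captured); then one or more of one of [xy]; then one or more of any character (lazy); then anchored at the end.
`re.fullmatch` requires the pattern to consume the entire string.
The match spans [0:58] → '84BB64q2oooommklxyn031845QDV0oomkjmyr00w-v8rM88s5oljmmybur'.
Captured: group 1 = '84', group 2 = '0oomkjm'.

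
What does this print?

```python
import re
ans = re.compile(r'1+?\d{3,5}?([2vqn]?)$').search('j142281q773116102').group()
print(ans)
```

116102

The match spans [11:17] → '116102'.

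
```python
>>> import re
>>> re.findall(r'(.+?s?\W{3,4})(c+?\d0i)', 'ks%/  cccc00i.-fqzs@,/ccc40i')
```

[('ks%/  ', 'cccc00i'), ('.-fqzs@,/', 'ccc40i')]

A `+?`/`*?`/`{m,n}?` starts at its minimum and grows only as far as needed for what follows to match.
Multiple groups make `findall` return tuples — one 2-tuple for each match.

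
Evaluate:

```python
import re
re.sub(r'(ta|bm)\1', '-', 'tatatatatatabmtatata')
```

After group 1 captures some text, `\1` only succeeds where that same text appears again.
Each match is replaced by '-'.

'---bm-ta'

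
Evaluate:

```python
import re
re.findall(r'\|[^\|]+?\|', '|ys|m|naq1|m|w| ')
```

With no groups in the pattern, `findall` gives back each whole match — 3 here.

['|ys|', '|naq1|', '|w|']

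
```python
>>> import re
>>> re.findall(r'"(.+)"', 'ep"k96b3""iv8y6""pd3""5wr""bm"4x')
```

Scanning left to right: at [2:30] match '"k96b3""iv8y6""pd3""5wr""bm"', group 1 = 'k96b3""iv8y6""pd3""5wr""bm'.
With a single group, `findall` returns only what that group captured — 1 item.

['k96b3""iv8y6""pd3""5wr""bm']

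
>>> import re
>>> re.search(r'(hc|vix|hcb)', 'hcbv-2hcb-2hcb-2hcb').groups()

('hc',)

The match spans [0:2] → 'hc'.
Captured: group 1 = 'hc'.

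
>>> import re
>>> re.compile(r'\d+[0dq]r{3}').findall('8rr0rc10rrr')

With no groups in the pattern, `findall` gives back each whole match — 1 here.

['10rrr']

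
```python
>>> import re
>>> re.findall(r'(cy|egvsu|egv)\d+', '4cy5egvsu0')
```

['cy', 'egvsu']

With a single group, `findall` returns only what that group captured — 2 items.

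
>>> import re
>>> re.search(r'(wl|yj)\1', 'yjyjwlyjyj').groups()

('yj',)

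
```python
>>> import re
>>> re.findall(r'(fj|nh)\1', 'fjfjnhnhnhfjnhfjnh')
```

['fj', 'nh']

`\1` has to match the exact text group 1 already captured.
Scanning left to right: at [0:4] match 'fjfj', group 1 = 'fj'; at [4:8] match 'nhnh', group 1 = 'nh'.
With a single group, `findall` returns only what that group captured — 2 items.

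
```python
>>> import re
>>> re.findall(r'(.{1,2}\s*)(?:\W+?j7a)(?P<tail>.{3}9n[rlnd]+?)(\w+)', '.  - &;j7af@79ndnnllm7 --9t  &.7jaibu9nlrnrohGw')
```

[('.  ', 'f@79nd', 'nnllm7')]

This matches 1 to 2 of any character, then zero or more of whitespace (captured); then one or more of a non-word character (lazy), then the literal 'j7a' (non-capturing group); then exactly 3 of any character, then the literal '9n', then one or more of one of [rlnd] (lazy) (captured as 'tail'); then one or more of a word character (captured).
Matches: at [0:22] match '.  - &;j7af@79ndnnllm7', groups = ('.  ', 'f@79nd', 'nnllm7').
`findall` packs the 3 group values into a tuple for every match.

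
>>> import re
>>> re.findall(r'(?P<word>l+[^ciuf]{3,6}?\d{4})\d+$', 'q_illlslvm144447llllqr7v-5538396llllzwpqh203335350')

Pattern: one or more of a literal 'l', then 3 to 6 of any character except [ciuf] (lazy), then exactly 4 of a digit (captured as 'word'); then one or more of a digit; then anchored at the end.
With the lazy modifier that quantifier settles for the fewest repetitions that let the rest of the pattern succeed (the atoms after it are unaffected and can still be greedy).
Matches: at [32:50] match 'llllzwpqh203335350', group 1 = 'llllzwpqh2033'.
`findall` collects group 1 from the one match (1 total).

['llllzwpqh2033']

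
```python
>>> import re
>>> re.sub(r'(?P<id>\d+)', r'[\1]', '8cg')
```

'[8]cg'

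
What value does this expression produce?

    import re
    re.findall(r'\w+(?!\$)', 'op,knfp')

['op', 'knfp']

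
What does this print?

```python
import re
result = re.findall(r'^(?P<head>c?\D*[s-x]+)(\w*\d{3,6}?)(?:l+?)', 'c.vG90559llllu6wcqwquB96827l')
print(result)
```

[('c.v', 'G90559llllu6wcqwquB96827')]

Pattern: anchored at the start of the string; then optionally a literal 'c', then zero or more of a non-digit, then one or more of a character in [s-x] (captured as 'head'); then zero or more of a word character, then 3 to 6 of a digit (lazy) (captured); then one or more of a literal 'l' (lazy) (non-capturing group).
2 groups means the one result is a tuple of 2 captured strings — 1 here.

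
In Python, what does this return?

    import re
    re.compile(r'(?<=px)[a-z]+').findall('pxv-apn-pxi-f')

['v', 'i']

The `(?=…)`/`(?<=…)` assertion just peeks at neighbouring text; it doesn't advance the match position.
Since nothing is captured, `findall` lists the 2 matched substrings directly.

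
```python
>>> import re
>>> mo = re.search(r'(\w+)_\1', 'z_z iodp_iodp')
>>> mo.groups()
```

('z',)

The backreference `\1` re-matches whatever the first group consumed, character for character.
`search` walks the string left to right and returns the first match it finds.
The match spans [0:3] → 'z_z'.
Captured: group 1 = 'z'.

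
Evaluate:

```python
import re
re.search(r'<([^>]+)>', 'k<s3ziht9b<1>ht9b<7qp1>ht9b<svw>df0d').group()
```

'<s3ziht9b<1>'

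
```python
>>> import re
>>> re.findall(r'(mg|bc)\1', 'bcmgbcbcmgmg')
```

The backreference `\1` re-matches whatever the first group consumed, character for character.
Walking the string: at [4:8] match 'bcbc', group 1 = 'bc'; at [8:12] match 'mgmg', group 1 = 'mg'.
`findall` collects group 1 from each match (2 total).

['bc', 'mg']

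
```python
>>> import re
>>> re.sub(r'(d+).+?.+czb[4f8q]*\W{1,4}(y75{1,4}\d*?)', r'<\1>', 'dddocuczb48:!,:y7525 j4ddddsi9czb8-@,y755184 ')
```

'<ddd>184 '

With the lazy modifier that quantifier settles for the fewest repetitions that let the rest of the pattern succeed (the atoms after it are unaffected and can still be greedy).
`\1` in the replacement pulls in group 1's text for each match.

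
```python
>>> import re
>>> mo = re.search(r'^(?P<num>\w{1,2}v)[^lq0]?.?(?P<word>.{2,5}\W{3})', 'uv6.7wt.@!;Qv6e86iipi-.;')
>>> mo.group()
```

'uv6.7wt.@!;'

The pattern matches anchored at the start of the string; then 1 to 2 of a word character, then a literal 'v' (captured as 'num'); then optionally any character except [lq0], then optionally any character; then 2 to 5 of any character, then exactly 3 of a non-word character (captured as 'word').
`search` walks the string left to right and returns the first match it finds.
The match spans [0:11] → 'uv6.7wt.@!;'.
Captured: group 1 = 'uv', group 2 = '7wt.@!;'.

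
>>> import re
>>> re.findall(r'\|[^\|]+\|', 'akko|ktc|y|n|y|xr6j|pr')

['|ktc|', '|n|', '|xr6j|']

Walking the string: at [4:9] → '|ktc|'; at [10:13] → '|n|'; at [14:20] → '|xr6j|'.
Since nothing is captured, `findall` lists the 3 matched substrings directly.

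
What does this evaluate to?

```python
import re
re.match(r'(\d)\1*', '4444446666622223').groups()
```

The match spans [0:6] → '444444'.
Captured: group 1 = '4'.

('4',)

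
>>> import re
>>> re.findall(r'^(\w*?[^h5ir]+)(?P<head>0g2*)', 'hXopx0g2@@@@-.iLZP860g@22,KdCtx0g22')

Pattern: anchored at the start of the string; then zero or more of a word character (lazy), then one or more of any character except [h5ir] (captured); then the literal '0g', then zero or more of a literal '2' (captured as 'head').
Walking the string: at [0:8] match 'hXopx0g2', groups = ('hXopx', '0g2').
Multiple groups make `findall` return tuples — one 2-tuple for the one match.

[('hXopx', '0g2')]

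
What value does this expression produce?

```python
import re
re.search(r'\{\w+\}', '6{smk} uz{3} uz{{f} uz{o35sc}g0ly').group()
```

The match spans [1:6] → '{smk}'.

'{smk}'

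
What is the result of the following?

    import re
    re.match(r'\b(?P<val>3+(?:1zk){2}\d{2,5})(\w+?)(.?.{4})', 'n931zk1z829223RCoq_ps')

None

The pattern matches a word boundary (`\b`, zero-width); then one or more of the literal '3', then the literal '1zk' repeated 2 times, then 2 to 5 of a digit (captured as 'val'); then one or more of a word character (lazy) (captured); then optionally any character, then exactly 4 of any character (captured).
`match` is anchored at position 0; if the pattern doesn't fit there, it returns None.
Here the string doesn't start with a match, so the call returns None.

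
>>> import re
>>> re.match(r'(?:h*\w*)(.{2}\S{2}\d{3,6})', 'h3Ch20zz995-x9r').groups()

The match spans [0:11] → 'h3Ch20zz995'.
Captured: group 1 = '20zz995'.

('20zz995',)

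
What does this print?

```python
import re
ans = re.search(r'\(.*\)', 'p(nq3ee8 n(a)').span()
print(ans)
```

(1, 13)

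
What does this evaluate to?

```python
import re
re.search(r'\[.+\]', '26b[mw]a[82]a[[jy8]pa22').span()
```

The match spans [3:19] → '[mw]a[82]a[[jy8]'.

(3, 19)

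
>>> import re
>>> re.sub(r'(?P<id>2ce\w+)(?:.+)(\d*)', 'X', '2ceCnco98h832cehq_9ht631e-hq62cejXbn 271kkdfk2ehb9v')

This matches the literal '2ce', then one or more of a word character (captured as 'id'); then one or more of any character (non-capturing group); then zero or more of a digit (captured).
Matches: at [0:51] → '2ceCnco98h832cehq_9ht631e-hq62cejXbn 271kkdfk2ehb9v'.
Every occurrence is swapped for 'X'.

'X'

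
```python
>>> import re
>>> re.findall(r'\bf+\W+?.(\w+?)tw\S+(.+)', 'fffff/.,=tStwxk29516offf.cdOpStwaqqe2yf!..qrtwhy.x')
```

The pattern matches a word boundary (`\b`, zero-width); then one or more of the literal 'f', then one or more of a non-word character (lazy), then any character; then one or more of a word character (lazy) (captured); then the literal 'tw', then one or more of a non-whitespace character; then one or more of any character (captured).
With 2 capturing groups, `findall` returns a 2-tuple per match.

[('tS', 'x')]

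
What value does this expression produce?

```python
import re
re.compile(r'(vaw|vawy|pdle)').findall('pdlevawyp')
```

['pdle', 'vaw']

Branches in `(...|...)` are attempted left-to-right; the first branch that allows the whole pattern to succeed is taken.
Scanning left to right: at [0:4] match 'pdle', group 1 = 'pdle'; at [4:7] match 'vaw', group 1 = 'vaw'.
With a single group, `findall` returns only what that group captured — 2 items.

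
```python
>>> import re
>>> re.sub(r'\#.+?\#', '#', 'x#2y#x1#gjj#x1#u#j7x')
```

A non-greedy quantifier consumes as few characters as it can — just enough that the remainder of the pattern still matches from where it stops; whatever follows it matches normally.
Every occurrence is swapped for '#'.

'x#x1#x1#j7x'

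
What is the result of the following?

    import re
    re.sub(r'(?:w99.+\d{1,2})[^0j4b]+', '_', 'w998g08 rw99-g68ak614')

The pattern matches the literal 'w99', then one or more of any character, then 1 to 2 of a digit (non-capturing group); then one or more of any character except [0j4b].
Matches: at [0:20] → 'w998g08 rw99-g68ak61'.
Every occurrence is swapped for '_'.

'_4'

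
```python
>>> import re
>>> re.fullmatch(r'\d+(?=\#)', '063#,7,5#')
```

None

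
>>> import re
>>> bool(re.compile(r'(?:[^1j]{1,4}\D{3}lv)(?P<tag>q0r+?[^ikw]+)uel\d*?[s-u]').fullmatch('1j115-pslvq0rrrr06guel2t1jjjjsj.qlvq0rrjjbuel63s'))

False

The pattern matches 1 to 4 of any character except [1j], then exactly 3 of a non-digit, then the literal 'lv' (non-capturing group); then the literal 'q0', then one or more of the literal 'r' (lazy), then one or more of any character except [ikw] (captured as 'tag'); then the literal 'uel', then zero or more of a digit (lazy), then a character in [s-u].
`re.fullmatch` is like wrapping the pattern in `^…$` (in single-line mode).
Here the string isn't matched end-to-end, so the call returns None, and `bool(None)` is False.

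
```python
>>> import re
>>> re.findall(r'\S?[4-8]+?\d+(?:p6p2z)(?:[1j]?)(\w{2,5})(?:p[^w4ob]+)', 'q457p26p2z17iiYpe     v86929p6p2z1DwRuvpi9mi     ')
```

['DwRuv']

This matches optionally a non-whitespace character, then one or more of a character in [4-8] (lazy); then one or more of a digit; then the literal 'p6', then the literal 'p2z' (non-capturing group); then optionally one of [1j] (non-capturing group); then 2 to 5 of a word character (captured); then the literal 'p', then one or more of any character except [w4ob] (non-capturing group).
Scanning left to right: at [22:49] match 'v86929p6p2z1DwRuvpi9mi     ', group 1 = 'DwRuv'.
One capturing group, so `findall` returns just the captured substring from the one match — 1 in all.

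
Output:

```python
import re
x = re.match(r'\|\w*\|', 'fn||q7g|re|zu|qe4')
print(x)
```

`match` is anchored at position 0; if the pattern doesn't fit there, it returns None.
Here the pattern fails at index 0, so the call returns None.

None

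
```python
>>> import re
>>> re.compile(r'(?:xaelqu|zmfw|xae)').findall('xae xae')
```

With no groups in the pattern, `findall` gives back each whole match — 2 here.

['xae', 'xae']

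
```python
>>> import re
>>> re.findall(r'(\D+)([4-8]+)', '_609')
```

[('_', '6')]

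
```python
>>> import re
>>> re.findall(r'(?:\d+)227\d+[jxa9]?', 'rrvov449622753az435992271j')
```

Pattern: one or more of a digit (non-capturing group); then the literal '227', then one or more of a digit; then optionally one of [jxa9].
With no groups in the pattern, `findall` gives back each whole match — 2 here.

['449622753a', '435992271j']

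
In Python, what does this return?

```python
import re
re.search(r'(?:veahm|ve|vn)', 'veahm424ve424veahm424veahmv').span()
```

(0, 5)

Branches in `(...|...)` are attempted left-to-right; the first branch that allows the whole pattern to succeed is taken.
The match spans [0:5] → 'veahm'.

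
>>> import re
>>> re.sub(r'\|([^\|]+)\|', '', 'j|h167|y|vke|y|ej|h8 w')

'jyyh8 w'

Every occurrence is swapped for ''.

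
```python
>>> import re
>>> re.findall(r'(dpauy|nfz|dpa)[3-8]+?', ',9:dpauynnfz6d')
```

['nfz']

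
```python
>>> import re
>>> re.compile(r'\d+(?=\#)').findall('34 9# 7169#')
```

The positive lookaround only admits positions where the adjacent text matches; those characters stay outside the span.
`findall` yields the raw match text (2 of them) because the pattern has no groups.

['9', '7169']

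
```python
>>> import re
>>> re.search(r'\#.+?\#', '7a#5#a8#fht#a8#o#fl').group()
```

Because the quantifier is non-greedy, it stops expanding at the earliest point where the rest of the pattern can succeed.
The match spans [2:5] → '#5#'.

'#5#'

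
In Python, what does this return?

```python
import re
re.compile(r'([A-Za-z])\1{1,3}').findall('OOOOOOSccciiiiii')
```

['O', 'O', 'c', 'i', 'i']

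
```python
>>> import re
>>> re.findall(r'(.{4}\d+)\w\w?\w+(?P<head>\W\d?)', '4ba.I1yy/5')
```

[('ba.I1', '/5')]

Pattern: exactly 4 of any character, then one or more of a digit (captured); then a word character, then optionally a word character, then one or more of a word character; then a non-word character, then optionally a digit (captured as 'head').
Walking the string: at [1:10] match 'ba.I1yy/5', groups = ('ba.I1', '/5').
With 2 capturing groups, `findall` returns a 2-tuple per match.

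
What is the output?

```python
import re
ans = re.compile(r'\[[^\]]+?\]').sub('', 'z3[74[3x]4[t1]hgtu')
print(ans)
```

z34hgtu

Matches: at [2:9] → '[74[3x]'; at [10:14] → '[t1]'.
Every occurrence is swapped for ''.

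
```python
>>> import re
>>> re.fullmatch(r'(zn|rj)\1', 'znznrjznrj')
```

The backreference `\1` re-matches whatever the first group consumed, character for character.
`fullmatch` succeeds only if the pattern covers the string from start to end.
Here the pattern can't cover the whole string, so the call returns None.

None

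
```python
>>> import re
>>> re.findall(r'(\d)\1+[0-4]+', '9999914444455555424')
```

The backreference `\1` re-matches whatever the first group consumed, character for character.
Walking the string: at [0:11] match '99999144444', group 1 = '9'; at [11:19] match '55555424', group 1 = '5'.
With a single group, `findall` returns only what that group captured — 2 items.

['9', '5']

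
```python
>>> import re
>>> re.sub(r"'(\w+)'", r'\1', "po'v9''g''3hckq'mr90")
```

'pov9g3hckqmr90'

Matches: at [2:6] → "'v9'"; at [6:9] → "'g'"; at [9:16] → "'3hckq'".
`\1` in the replacement pulls in group 1's text for each match.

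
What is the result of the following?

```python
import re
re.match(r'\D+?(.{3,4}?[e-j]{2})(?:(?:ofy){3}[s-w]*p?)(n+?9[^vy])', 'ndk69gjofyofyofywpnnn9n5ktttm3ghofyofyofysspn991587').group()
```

'ndk69gjofyofyofywpnnn9n'

This matches one or more of a non-digit (lazy); then 3 to 4 of any character (lazy), then exactly 2 of a character in [e-j] (captured); then the literal 'ofy' repeated 3 times, then zero or more of a character in [s-w], then optionally the literal 'p' (non-capturing group); then one or more of a literal 'n' (lazy), then a literal '9', then any character except [vy] (captured).
`match` is anchored at position 0; if the pattern doesn't fit there, it returns None.
The match spans [0:23] → 'ndk69gjofyofyofywpnnn9n'.
Captured: group 1 = 'dk69gj', group 2 = 'nnn9n'.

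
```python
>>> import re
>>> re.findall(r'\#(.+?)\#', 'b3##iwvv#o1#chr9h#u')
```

The `?` after the quantifier makes it lazy — it takes as little as possible before letting the rest of the pattern try.
Because there's exactly one group, `findall` drops the full match and keeps group 1 from each hit.

['#iwvv', 'chr9h']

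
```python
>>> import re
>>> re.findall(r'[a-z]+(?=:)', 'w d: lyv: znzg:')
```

['d', 'lyv', 'znzg']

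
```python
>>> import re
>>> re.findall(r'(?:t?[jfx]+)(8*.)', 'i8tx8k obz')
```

['8k']

This matches optionally the literal 't', then one or more of one of [jfx] (non-capturing group); then zero or more of a literal '8', then any character (captured).
Scanning left to right: at [2:6] match 'tx8k', group 1 = '8k'.
Because there's exactly one group, `findall` drops the full match and keeps group 1 from the one hit.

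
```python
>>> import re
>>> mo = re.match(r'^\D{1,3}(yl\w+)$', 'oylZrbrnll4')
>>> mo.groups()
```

('ylZrbrnll4',)

The match spans [0:11] → 'oylZrbrnll4'.
Captured: group 1 = 'ylZrbrnll4'.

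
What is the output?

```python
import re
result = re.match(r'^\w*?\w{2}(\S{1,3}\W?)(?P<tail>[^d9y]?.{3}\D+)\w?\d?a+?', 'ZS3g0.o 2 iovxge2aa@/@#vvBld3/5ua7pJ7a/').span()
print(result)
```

(0, 18)

This matches anchored at the start of the string; then zero or more of a word character (lazy), then exactly 2 of a word character; then 1 to 3 of a non-whitespace character, then optionally a non-word character (captured); then optionally any character except [d9y], then exactly 3 of any character, then one or more of a non-digit (captured as 'tail'); then optionally a word character, then optionally a digit, then one or more of a literal 'a' (lazy).
A `+?`/`*?`/`{m,n}?` starts at its minimum and grows only as far as needed for what follows to match.
With `match`, the pattern is implicitly anchored at the beginning.
The match spans [0:18] → 'ZS3g0.o 2 iovxge2a'.
Captured: group 1 = '3g0.', group 2 = 'o 2 iovxge'.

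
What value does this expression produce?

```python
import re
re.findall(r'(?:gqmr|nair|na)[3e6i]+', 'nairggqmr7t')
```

Walking the string: at [0:3] → 'nai'.
Since nothing is captured, `findall` lists the 1 matched substring directly.

['nai']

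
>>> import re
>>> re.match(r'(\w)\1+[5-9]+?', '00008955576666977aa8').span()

A backreference is literal: `\1` must see the identical characters the first group matched.
`re.match` only tries the pattern at the start of the string.
The match spans [0:5] → '00008'.
Captured: group 1 = '0'.

(0, 5)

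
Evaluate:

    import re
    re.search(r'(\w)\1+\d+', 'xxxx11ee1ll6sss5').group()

A backreference is literal: `\1` must see the identical characters the first group matched.
`search` walks the string left to right and returns the first match it finds.
The match spans [0:6] → 'xxxx11'.
Captured: group 1 = 'x'.

'xxxx11'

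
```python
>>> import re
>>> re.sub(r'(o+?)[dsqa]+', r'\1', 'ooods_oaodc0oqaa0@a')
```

'ooo_ooc0o0@a'

Each match is replaced using the text its own group 1 captured.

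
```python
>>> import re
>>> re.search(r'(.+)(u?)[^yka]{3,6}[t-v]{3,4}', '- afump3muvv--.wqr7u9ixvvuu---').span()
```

(0, 27)

The pattern matches one or more of any character (captured); then optionally a literal 'u' (captured); then 3 to 6 of any character except [yka], then 3 to 4 of a character in [t-v].
The match spans [0:27] → '- afump3muvv--.wqr7u9ixvvuu'.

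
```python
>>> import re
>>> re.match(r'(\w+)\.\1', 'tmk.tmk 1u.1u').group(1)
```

'tmk'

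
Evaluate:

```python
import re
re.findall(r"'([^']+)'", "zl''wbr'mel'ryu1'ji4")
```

Scanning left to right: at [3:8] match "'wbr'", group 1 = 'wbr'; at [11:17] match "'ryu1'", group 1 = 'ryu1'.
Because there's exactly one group, `findall` drops the full match and keeps group 1 from each hit.

['wbr', 'ryu1']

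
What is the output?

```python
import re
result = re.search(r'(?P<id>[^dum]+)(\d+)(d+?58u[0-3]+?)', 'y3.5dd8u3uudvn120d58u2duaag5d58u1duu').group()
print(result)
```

The pattern matches one or more of any character except [dum] (captured as 'id'); then one or more of a digit (captured); then one or more of the literal 'd' (lazy), then the literal '58u', then one or more of a character in [0-3] (lazy) (captured).
The match spans [12:22] → 'vn120d58u2'.

vn120d58u2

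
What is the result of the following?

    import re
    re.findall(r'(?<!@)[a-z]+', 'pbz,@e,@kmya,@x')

The negative lookahead/lookbehind blocks any match where the forbidden context is present.
Scanning left to right: at [0:3] → 'pbz'; at [9:12] → 'mya'.
`findall` yields the raw match text (2 of them) because the pattern has no groups.

['pbz', 'mya']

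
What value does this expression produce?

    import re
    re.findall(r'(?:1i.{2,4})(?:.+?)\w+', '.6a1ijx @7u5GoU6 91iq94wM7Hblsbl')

['1ijx @7u5GoU6', '1iq94wM7Hblsbl']

This matches the literal '1i', then 2 to 4 of any character (non-capturing group); then one or more of any character (lazy) (non-capturing group); then one or more of a word character.
A `+?`/`*?`/`{m,n}?` starts at its minimum and grows only as far as needed for what follows to match.
Scanning left to right: at [3:16] → '1ijx @7u5GoU6'; at [18:32] → '1iq94wM7Hblsbl'.
No capturing groups, so `findall` returns the 2 full match strings.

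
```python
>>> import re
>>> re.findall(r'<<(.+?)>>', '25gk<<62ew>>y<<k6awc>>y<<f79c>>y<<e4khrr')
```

The `?` after the quantifier makes it lazy — it takes as little as possible before letting the rest of the pattern try.
`findall` collects group 1 from each match (3 total).

['62ew', 'k6awc', 'f79c']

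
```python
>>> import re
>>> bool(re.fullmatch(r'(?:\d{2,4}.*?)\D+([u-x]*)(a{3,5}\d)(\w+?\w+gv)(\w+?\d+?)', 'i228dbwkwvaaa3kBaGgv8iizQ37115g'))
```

False

`re.fullmatch` is like wrapping the pattern in `^…$` (in single-line mode).
Here the pattern can't cover the whole string, so the call returns None, and `bool(None)` is False.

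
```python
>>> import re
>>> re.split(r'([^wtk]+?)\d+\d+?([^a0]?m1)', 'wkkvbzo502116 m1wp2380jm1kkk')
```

['wkk', 'vbzo', ' m1', 'w', 'p', 'jm1', 'kkk']

This matches one or more of any character except [wtk] (lazy) (captured); then one or more of a digit, then one or more of a digit (lazy); then optionally any character except [a0], then the literal 'm1' (captured).
With the lazy modifier that quantifier settles for the fewest repetitions that let the rest of the pattern succeed (the atoms after it are unaffected and can still be greedy).
Matches to split on: at [3:16] → 'vbzo502116 m1'; at [17:25] → 'p2380jm1'.
Because the pattern has a capturing group, `split` also inserts each captured text between the pieces.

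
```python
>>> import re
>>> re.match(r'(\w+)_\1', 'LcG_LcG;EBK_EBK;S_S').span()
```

`\1` has to match the exact text group 1 already captured.
With `match`, the pattern is implicitly anchored at the beginning.
The match spans [0:7] → 'LcG_LcG'.
Captured: group 1 = 'LcG'.

(0, 7)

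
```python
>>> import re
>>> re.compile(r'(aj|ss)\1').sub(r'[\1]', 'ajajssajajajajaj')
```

`\1` is not a pattern — it's the concrete string captured by group 1, re-applied verbatim.
Matches: at [0:4] → 'ajaj'; at [6:10] → 'ajaj'; at [10:14] → 'ajaj'.
`\1` in the replacement pulls in group 1's text for each match.

'[aj]ss[aj][aj]aj'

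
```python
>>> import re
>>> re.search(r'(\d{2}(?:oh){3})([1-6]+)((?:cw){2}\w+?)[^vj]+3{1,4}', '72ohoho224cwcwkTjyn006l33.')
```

None

The pattern matches exactly 2 of a digit, then the literal 'oh' repeated 3 times (captured); then one or more of a character in [1-6] (captured); then the literal 'cw' repeated 2 times, then one or more of a word character (lazy) (captured); then one or more of any character except [vj], then 1 to 4 of the literal '3'.
`re.search` scans for the first position where the pattern succeeds.
Here no position works, so the call returns None.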